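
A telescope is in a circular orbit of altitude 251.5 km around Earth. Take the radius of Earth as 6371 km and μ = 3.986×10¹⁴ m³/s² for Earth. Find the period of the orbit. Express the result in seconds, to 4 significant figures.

r = 6371 + 251.5 = 6622.5 km = 6.6225×10⁶ m.
Kepler's third law: T = 2π√(r³/μ) = 2π√((6.622×10⁶)³ / 3.986×10¹⁴).
r³/μ = 7.287×10⁵ s², so T = 2π × 8.536×10² = 5.363×10³ s.

T ≈ 5363 seconds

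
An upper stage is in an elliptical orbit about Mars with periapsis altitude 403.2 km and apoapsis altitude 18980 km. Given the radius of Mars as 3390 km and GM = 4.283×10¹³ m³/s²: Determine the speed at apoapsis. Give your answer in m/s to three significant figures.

v ≈ 745 m/s

r_p = 3390 + 403.2 = 3793.2 km = 3.7932×10⁶ m.
r_a = 3390 + 18980 = 22370 km = 2.2370×10⁷ m.
Semi-major axis a = (r_p + r_a)/2 = 13082 km = 1.308×10⁷ m.
Vis-viva: v² = μ(2/r − 1/a) = 4.283×10¹³ × (8.941×10⁻⁸ − 7.644×10⁻⁸) = 5.552×10⁵ m²/s².
v = 745.1 m/s.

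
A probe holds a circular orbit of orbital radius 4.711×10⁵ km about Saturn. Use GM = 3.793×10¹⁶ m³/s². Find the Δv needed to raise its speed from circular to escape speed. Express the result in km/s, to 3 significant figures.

r = 4.711×10⁵ km = 4.711×10⁸ m.
Circular speed v_c = √(μ/r) = 8973 m/s.
Escape speed v_esc = √(2μ/r) = √2 × v_c = 12690 m/s.
Δv = v_esc − v_c = 3717 m/s = 3.717 km/s.

Δv ≈ 3.72 km/s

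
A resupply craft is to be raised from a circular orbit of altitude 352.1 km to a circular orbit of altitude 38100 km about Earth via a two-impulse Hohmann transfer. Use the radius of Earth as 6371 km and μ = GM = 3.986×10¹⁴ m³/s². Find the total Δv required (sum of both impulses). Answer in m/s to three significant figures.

r₁ = 6371 + 352.1 = 6723.1 km = 6.7231×10⁶ m.
r₂ = 6371 + 38100 = 44471 km = 4.4471×10⁷ m.
Transfer ellipse a_t = (r₁ + r₂)/2 = 2.560×10⁷ m.
At r₁: circular v_c1 = √(μ/r₁) = 7700 m/s; transfer-perigee v_p = √[μ(2/r₁ − 1/a_t)] = 10150 m/s.
Δv₁ = v_p − v_c1 = 2449 m/s.
At r₂: circular v_c2 = √(μ/r₂) = 2994 m/s; transfer-apogee v_a = √[μ(2/r₂ − 1/a_t)] = 1534 m/s.
Δv₂ = v_c2 − v_a = 1460 m/s.
Total Δv = Δv₁ + Δv₂ = 3909 m/s.

Δv_total ≈ 3910 m/s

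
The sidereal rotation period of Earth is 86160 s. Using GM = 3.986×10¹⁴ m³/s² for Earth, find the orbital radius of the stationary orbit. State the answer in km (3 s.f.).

r_sync ≈ 42200 km

A synchronous orbit has period T, so by Kepler's third law a = (μT²/4π²)^(1/3).
μT²/4π² = 3.986×10¹⁴ × (8.616×10⁴)² / 39.48 = 7.495×10²² m³.
a = 4.216×10⁷ m = 42163 km.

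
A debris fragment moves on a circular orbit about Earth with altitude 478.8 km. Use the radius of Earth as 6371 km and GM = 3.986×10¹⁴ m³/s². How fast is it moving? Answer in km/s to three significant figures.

r = 6371 + 478.8 = 6849.8 km = 6.8498×10⁶ m.
For a circular orbit v = √(μ/r) = √(3.986×10¹⁴ / 6.850×10⁶) = √(5.819×10⁷) = 7628 m/s.
That is 7.628 km/s.

v ≈ 7.63 km/s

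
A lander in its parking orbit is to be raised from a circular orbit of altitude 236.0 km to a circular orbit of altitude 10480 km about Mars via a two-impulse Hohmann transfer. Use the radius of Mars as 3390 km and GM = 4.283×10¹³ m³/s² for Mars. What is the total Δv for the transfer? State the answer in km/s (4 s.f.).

Δv_total ≈ 1.517 km/s

r₁ = 3390 + 236.0 = 3626.0 km = 3.6260×10⁶ m.
r₂ = 3390 + 10480 = 13870 km = 1.3870×10⁷ m.
Transfer ellipse a_t = (r₁ + r₂)/2 = 8.748×10⁶ m.
At r₁: circular v_c1 = √(μ/r₁) = 3437 m/s; transfer-periapsis v_p = √[μ(2/r₁ − 1/a_t)] = 4328 m/s.
Δv₁ = v_p − v_c1 = 890.7 m/s.
At r₂: circular v_c2 = √(μ/r₂) = 1757 m/s; transfer-apoapsis v_a = √[μ(2/r₂ − 1/a_t)] = 1131 m/s.
Δv₂ = v_c2 − v_a = 625.9 m/s.
Total Δv = Δv₁ + Δv₂ = 1517 m/s = 1.517 km/s.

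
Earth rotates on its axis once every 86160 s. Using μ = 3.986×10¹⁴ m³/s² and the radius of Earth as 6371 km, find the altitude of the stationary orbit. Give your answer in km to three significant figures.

A synchronous orbit has period T, so by Kepler's third law a = (μT²/4π²)^(1/3).
μT²/4π² = 3.986×10¹⁴ × (8.616×10⁴)² / 39.48 = 7.495×10²² m³.
a = 4.216×10⁷ m = 42163 km.
Altitude h = a − R = 42163 − 6371 = 35792 km.

h_sync ≈ 35800 km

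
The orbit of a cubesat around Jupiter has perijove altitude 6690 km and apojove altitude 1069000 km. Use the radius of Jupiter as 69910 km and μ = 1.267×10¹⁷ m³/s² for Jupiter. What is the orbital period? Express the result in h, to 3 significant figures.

r_p = 69910 + 6690 = 76600 km = 7.6600×10⁷ m.
r_a = 69910 + 1069000 = 1138900 km = 1.1389×10⁹ m.
Semi-major axis a = (r_p + r_a)/2 = (76600 + 1.1389×10⁶)/2 = 6.0776×10⁵ km = 6.078×10⁸ m.
By Kepler's third law T = 2π√(a³/μ) = 2π × 4.209×10⁴ = 2.645×10⁵ s.
= 73.47 h.

T ≈ 73.5 h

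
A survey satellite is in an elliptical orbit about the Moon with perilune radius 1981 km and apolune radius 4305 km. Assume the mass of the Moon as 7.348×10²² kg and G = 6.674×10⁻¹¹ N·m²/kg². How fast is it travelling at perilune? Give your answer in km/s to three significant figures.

v ≈ 1.84 km/s

μ = GM = 6.674×10⁻¹¹ × 7.348×10²² = 4.904×10¹² m³/s².
Semi-major axis a = (r_p + r_a)/2 = 3143.0 km = 3.143×10⁶ m.
Vis-viva: v² = μ(2/r − 1/a) = 4.904×10¹² × (1.010×10⁻⁶ − 3.182×10⁻⁷) = 3.391×10⁶ m²/s².
v = 1841 m/s = 1.841 km/s.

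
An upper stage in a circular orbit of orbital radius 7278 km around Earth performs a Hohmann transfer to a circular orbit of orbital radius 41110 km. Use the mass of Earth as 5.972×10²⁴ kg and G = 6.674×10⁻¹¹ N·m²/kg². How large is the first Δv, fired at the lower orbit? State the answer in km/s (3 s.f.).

Δv ≈ 2.25 km/s

μ = GM = 6.674×10⁻¹¹ × 5.972×10²⁴ = 3.986×10¹⁴ m³/s².
r₁ = 7278 km = 7.278×10⁶ m.
r₂ = 41110 km = 4.111×10⁷ m.
Transfer ellipse a_t = (r₁ + r₂)/2 = 2.419×10⁷ m.
At r₁: circular v_c1 = √(μ/r₁) = 7400 m/s; transfer-perigee v_p = √[μ(2/r₁ − 1/a_t)] = 9646 m/s.
Δv₁ = v_p − v_c1 = 2246 m/s.
= 2.246 km/s.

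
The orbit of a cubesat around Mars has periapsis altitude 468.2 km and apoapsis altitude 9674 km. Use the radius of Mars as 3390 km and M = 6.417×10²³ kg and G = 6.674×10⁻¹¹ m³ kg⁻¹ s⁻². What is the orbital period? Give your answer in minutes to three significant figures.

T ≈ 394 minutes

μ = GM = 6.674×10⁻¹¹ × 6.417×10²³ = 4.283×10¹³ m³/s².
r_p = 3390 + 468.2 = 3858.2 km = 3.8582×10⁶ m.
r_a = 3390 + 9674 = 13064 km = 1.3064×10⁷ m.
Semi-major axis a = (r_p + r_a)/2 = (3858.2 + 13064)/2 = 8461.1 km = 8.461×10⁶ m.
By Kepler's third law T = 2π√(a³/μ) = 2π × 3.761×10³ = 2.363×10⁴ s.
= 393.8 minutes.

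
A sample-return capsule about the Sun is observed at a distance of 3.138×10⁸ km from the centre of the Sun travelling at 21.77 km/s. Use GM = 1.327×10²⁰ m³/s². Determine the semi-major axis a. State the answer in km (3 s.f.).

a ≈ 3.57×10⁸ km

r = 3.138×10¹¹ m.
Specific orbital energy ε = v²/2 − μ/r = (21770)²/2 − 1.327×10²⁰/3.138×10¹¹ = -1.859×10⁸ J/kg.
Since ε = −μ/(2a), a = −μ/(2ε) = 3.569×10¹¹ m = 3.5688×10⁸ km.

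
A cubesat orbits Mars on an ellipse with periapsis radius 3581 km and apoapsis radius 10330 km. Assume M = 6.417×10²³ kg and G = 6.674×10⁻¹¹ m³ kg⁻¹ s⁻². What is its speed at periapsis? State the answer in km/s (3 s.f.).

μ = GM = 6.674×10⁻¹¹ × 6.417×10²³ = 4.283×10¹³ m³/s².
Semi-major axis a = (r_p + r_a)/2 = 6955.5 km = 6.956×10⁶ m.
Vis-viva: v² = μ(2/r − 1/a) = 4.283×10¹³ × (5.585×10⁻⁷ − 1.438×10⁻⁷) = 1.776×10⁷ m²/s².
v = 4214 m/s = 4.214 km/s.

v ≈ 4.21 km/s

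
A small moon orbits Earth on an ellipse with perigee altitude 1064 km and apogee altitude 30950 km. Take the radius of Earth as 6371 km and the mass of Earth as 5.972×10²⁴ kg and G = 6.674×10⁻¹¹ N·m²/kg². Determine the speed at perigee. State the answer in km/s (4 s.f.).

μ = GM = 6.674×10⁻¹¹ × 5.972×10²⁴ = 3.986×10¹⁴ m³/s².
r_p = 6371 + 1064 = 7435.0 km = 7.4350×10⁶ m.
r_a = 6371 + 30950 = 37321 km = 3.7321×10⁷ m.
Semi-major axis a = (r_p + r_a)/2 = 22378 km = 2.238×10⁷ m.
Vis-viva: v² = μ(2/r − 1/a) = 3.986×10¹⁴ × (2.690×10⁻⁷ − 4.469×10⁻⁸) = 8.940×10⁷ m²/s².
v = 9455 m/s = 9.455 km/s.

v ≈ 9.455 km/s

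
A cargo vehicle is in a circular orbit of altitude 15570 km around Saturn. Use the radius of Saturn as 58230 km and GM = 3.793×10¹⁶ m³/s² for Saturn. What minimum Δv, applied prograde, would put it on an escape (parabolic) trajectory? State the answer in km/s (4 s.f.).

Δv ≈ 9.390 km/s

r = 58230 + 15570 = 73800 km = 7.3800×10⁷ m.
Circular speed v_c = √(μ/r) = 22670 m/s.
Escape speed v_esc = √(2μ/r) = √2 × v_c = 32060 m/s.
Δv = v_esc − v_c = 9390 m/s = 9.390 km/s.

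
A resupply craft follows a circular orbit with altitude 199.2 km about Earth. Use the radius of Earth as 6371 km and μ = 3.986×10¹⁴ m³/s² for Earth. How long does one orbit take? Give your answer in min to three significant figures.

r = 6371 + 199.2 = 6570.2 km = 6.5702×10⁶ m.
Kepler's third law: T = 2π√(r³/μ) = 2π√((6.570×10⁶)³ / 3.986×10¹⁴).
r³/μ = 7.115×10⁵ s², so T = 2π × 8.435×10² = 5.300×10³ s.
Converting: 5.300×10³ s ÷ 60.00 = 88.33 min.

T ≈ 88.3 min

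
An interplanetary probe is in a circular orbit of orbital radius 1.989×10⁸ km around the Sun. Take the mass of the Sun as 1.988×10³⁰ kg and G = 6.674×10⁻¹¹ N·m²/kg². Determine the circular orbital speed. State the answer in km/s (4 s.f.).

μ = GM = 6.674×10⁻¹¹ × 1.988×10³⁰ = 1.327×10²⁰ m³/s².
r = 1.989×10⁸ km = 1.989×10¹¹ m.
For a circular orbit v = √(μ/r) = √(1.327×10²⁰ / 1.989×10¹¹) = √(6.671×10⁸) = 25830 m/s.
That is 25.83 km/s.

v ≈ 25.83 km/s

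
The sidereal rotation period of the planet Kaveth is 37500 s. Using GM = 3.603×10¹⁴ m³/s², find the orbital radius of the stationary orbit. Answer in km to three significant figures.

r_sync ≈ 23400 km

A synchronous orbit has period T, so by Kepler's third law a = (μT²/4π²)^(1/3).
μT²/4π² = 3.603×10¹⁴ × (3.750×10⁴)² / 39.48 = 1.283×10²² m³.
a = 2.341×10⁷ m = 23413 km.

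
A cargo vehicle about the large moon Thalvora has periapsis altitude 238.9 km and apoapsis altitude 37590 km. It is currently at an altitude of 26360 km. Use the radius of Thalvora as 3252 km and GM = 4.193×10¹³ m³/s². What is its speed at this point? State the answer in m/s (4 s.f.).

v ≈ 969.7 m/s

r_p = 3252 + 238.9 = 3490.9 km = 3.4909×10⁶ m.
r_a = 3252 + 37590 = 40842 km = 4.0842×10⁷ m.
r = 3252 + 26360 = 29612 km = 2.961×10⁷ m.
Semi-major axis a = (r_p + r_a)/2 = 22166 km = 2.217×10⁷ m.
Vis-viva: v² = μ(2/r − 1/a) = 4.193×10¹³ × (6.754×10⁻⁸ − 4.511×10⁻⁸) = 9.404×10⁵ m²/s².
v = 969.7 m/s.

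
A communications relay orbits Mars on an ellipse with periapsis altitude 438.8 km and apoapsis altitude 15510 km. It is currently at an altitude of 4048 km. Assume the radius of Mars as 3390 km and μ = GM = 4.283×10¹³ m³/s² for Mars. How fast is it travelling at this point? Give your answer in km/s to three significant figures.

r_p = 3390 + 438.8 = 3828.8 km = 3.8288×10⁶ m.
r_a = 3390 + 15510 = 18900 km = 1.8900×10⁷ m.
r = 3390 + 4048 = 7438.0 km = 7.438×10⁶ m.
Semi-major axis a = (r_p + r_a)/2 = 11364 km = 1.136×10⁷ m.
Vis-viva: v² = μ(2/r − 1/a) = 4.283×10¹³ × (2.689×10⁻⁷ − 8.799×10⁻⁸) = 7.748×10⁶ m²/s².
v = 2783 m/s = 2.783 km/s.

v ≈ 2.78 km/s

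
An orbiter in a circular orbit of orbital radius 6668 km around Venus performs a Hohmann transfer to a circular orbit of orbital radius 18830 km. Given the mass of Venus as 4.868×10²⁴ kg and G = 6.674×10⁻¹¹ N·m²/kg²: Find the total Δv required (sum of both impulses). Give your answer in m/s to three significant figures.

Δv_total ≈ 2650 m/s

μ = GM = 6.674×10⁻¹¹ × 4.868×10²⁴ = 3.249×10¹⁴ m³/s².
r₁ = 6668 km = 6.668×10⁶ m.
r₂ = 18830 km = 1.883×10⁷ m.
Transfer ellipse a_t = (r₁ + r₂)/2 = 1.275×10⁷ m.
At r₁: circular v_c1 = √(μ/r₁) = 6980 m/s; transfer-periapsis v_p = √[μ(2/r₁ − 1/a_t)] = 8483 m/s.
Δv₁ = v_p − v_c1 = 1503 m/s.
At r₂: circular v_c2 = √(μ/r₂) = 4154 m/s; transfer-apoapsis v_a = √[μ(2/r₂ − 1/a_t)] = 3004 m/s.
Δv₂ = v_c2 − v_a = 1150 m/s.
Total Δv = Δv₁ + Δv₂ = 2653 m/s.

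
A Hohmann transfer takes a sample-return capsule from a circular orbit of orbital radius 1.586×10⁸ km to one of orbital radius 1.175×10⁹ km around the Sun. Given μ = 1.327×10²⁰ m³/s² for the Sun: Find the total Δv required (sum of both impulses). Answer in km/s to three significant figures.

r₁ = 1.586×10⁸ km = 1.586×10¹¹ m.
r₂ = 1.175×10⁹ km = 1.175×10¹² m.
Transfer ellipse a_t = (r₁ + r₂)/2 = 6.668×10¹¹ m.
At r₁: circular v_c1 = √(μ/r₁) = 28930 m/s; transfer-perihelion v_p = √[μ(2/r₁ − 1/a_t)] = 38400 m/s.
Δv₁ = v_p − v_c1 = 9472 m/s.
At r₂: circular v_c2 = √(μ/r₂) = 10630 m/s; transfer-aphelion v_a = √[μ(2/r₂ − 1/a_t)] = 5183 m/s.
Δv₂ = v_c2 − v_a = 5444 m/s.
Total Δv = Δv₁ + Δv₂ = 14920 m/s = 14.92 km/s.

Δv_total ≈ 14.9 km/s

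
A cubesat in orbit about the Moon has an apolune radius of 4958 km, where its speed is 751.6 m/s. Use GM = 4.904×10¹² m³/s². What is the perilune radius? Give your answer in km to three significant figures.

perilune radius ≈ 1980 km

r_a = 4.958×10⁶ m.
Specific energy ε = v²/2 − μ/r = -7.067×10⁵ J/kg, so a = −μ/(2ε) = 3.470×10⁶ m.
The apsides satisfy r_p + r_a = 2a, so the perilune radius is 2a − r_a = 1.982×10⁶ m = 1981.7 km.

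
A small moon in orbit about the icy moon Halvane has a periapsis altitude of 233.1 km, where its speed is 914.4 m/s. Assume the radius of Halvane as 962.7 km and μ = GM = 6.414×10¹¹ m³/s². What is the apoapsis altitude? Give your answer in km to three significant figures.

r_p = 962.7 + 233.1 = 1195.8 km = 1.196×10⁶ m.
Specific energy ε = v²/2 − μ/r = -1.183×10⁵ J/kg, so a = −μ/(2ε) = 2.711×10⁶ m.
The apsides satisfy r_p + r_a = 2a, so the apoapsis radius is 2a − r_p = 4.225×10⁶ m = 4225.4 km.
Apoapsis altitude = 4225.4 − 962.7 = 3262.7 km.

apoapsis altitude ≈ 3260 km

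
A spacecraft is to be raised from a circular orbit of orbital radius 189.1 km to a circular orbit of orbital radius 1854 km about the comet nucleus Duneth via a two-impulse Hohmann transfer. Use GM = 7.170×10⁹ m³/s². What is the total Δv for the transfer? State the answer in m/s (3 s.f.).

Δv_total ≈ 103 m/s

r₁ = 189.1 km = 1.891×10⁵ m.
r₂ = 1854 km = 1.854×10⁶ m.
Transfer ellipse a_t = (r₁ + r₂)/2 = 1.022×10⁶ m.
At r₁: circular v_c1 = √(μ/r₁) = 194.7 m/s; transfer-periapsis v_p = √[μ(2/r₁ − 1/a_t)] = 262.3 m/s.
Δv₁ = v_p − v_c1 = 67.60 m/s.
At r₂: circular v_c2 = √(μ/r₂) = 62.19 m/s; transfer-apoapsis v_a = √[μ(2/r₂ − 1/a_t)] = 26.76 m/s.
Δv₂ = v_c2 − v_a = 35.43 m/s.
Total Δv = Δv₁ + Δv₂ = 103.0 m/s.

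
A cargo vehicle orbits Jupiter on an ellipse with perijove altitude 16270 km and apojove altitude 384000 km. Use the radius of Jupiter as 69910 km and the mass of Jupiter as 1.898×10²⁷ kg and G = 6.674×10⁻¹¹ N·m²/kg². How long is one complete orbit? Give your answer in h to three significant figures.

μ = GM = 6.674×10⁻¹¹ × 1.898×10²⁷ = 1.267×10¹⁷ m³/s².
r_p = 69910 + 16270 = 86180 km = 8.6180×10⁷ m.
r_a = 69910 + 384000 = 453910 km = 4.5391×10⁸ m.
Semi-major axis a = (r_p + r_a)/2 = (86180 + 4.5391×10⁵)/2 = 2.7004×10⁵ km = 2.700×10⁸ m.
By Kepler's third law T = 2π√(a³/μ) = 2π × 1.247×10⁴ = 7.834×10⁴ s.
= 21.76 h.

T ≈ 21.8 h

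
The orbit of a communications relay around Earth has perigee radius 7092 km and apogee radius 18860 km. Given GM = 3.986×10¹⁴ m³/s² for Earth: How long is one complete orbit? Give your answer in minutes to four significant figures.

T ≈ 245.2 minutes

Semi-major axis a = (r_p + r_a)/2 = (7092.0 + 18860)/2 = 12976 km = 1.298×10⁷ m.
By Kepler's third law T = 2π√(a³/μ) = 2π × 2.341×10³ = 1.471×10⁴ s.
= 245.2 minutes.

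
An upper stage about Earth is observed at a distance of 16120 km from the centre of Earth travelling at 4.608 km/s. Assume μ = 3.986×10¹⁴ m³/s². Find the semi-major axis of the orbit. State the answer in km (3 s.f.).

a ≈ 14100 km

r = 1.612×10⁷ m.
Specific orbital energy ε = v²/2 − μ/r = (4608)²/2 − 3.986×10¹⁴/1.612×10⁷ = -1.411×10⁷ J/kg.
Since ε = −μ/(2a), a = −μ/(2ε) = 1.412×10⁷ m = 14125 km.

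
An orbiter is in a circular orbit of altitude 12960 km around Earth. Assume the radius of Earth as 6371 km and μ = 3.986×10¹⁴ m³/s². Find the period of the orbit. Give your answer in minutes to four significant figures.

T ≈ 445.8 minutes

r = 6371 + 12960 = 19331 km = 1.9331×10⁷ m.
Kepler's third law: T = 2π√(r³/μ) = 2π√((1.933×10⁷)³ / 3.986×10¹⁴).
r³/μ = 1.812×10⁷ s², so T = 2π × 4.257×10³ = 2.675×10⁴ s.
Converting: 2.675×10⁴ s ÷ 60.00 = 445.8 minutes.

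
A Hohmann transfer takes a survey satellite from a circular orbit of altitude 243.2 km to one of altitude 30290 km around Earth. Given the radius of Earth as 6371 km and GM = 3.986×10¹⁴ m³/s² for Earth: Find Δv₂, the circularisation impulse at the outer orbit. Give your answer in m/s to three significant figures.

Δv ≈ 1470 m/s

r₁ = 6371 + 243.2 = 6614.2 km = 6.6142×10⁶ m.
r₂ = 6371 + 30290 = 36661 km = 3.6661×10⁷ m.
Transfer ellipse a_t = (r₁ + r₂)/2 = 2.164×10⁷ m.
At r₁: circular v_c1 = √(μ/r₁) = 7763 m/s; transfer-perigee v_p = √[μ(2/r₁ − 1/a_t)] = 10100 m/s.
At r₂: circular v_c2 = √(μ/r₂) = 3297 m/s; transfer-apogee v_a = √[μ(2/r₂ − 1/a_t)] = 1823 m/s.
Δv₂ = v_c2 − v_a = 1474 m/s.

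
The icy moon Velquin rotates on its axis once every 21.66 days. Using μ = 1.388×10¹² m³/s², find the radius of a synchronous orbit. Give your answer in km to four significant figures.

T = 21.66 days = 1.871×10⁶ s.
A synchronous orbit has period T, so by Kepler's third law a = (μT²/4π²)^(1/3).
μT²/4π² = 1.388×10¹² × (1.871×10⁶)² / 39.48 = 1.231×10²³ m³.
a = 4.975×10⁷ m = 49750 km.

r_sync ≈ 49750 km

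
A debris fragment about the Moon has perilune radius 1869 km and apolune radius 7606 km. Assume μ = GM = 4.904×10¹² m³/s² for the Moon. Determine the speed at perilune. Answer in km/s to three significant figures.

Semi-major axis a = (r_p + r_a)/2 = 4737.5 km = 4.738×10⁶ m.
Vis-viva: v² = μ(2/r − 1/a) = 4.904×10¹² × (1.070×10⁻⁶ − 2.111×10⁻⁷) = 4.213×10⁶ m²/s².
v = 2052 m/s = 2.052 km/s.

v ≈ 2.05 km/s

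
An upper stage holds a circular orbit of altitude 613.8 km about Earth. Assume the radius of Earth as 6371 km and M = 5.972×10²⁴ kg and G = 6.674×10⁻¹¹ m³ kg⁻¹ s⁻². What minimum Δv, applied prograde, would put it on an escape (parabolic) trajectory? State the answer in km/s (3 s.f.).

μ = GM = 6.674×10⁻¹¹ × 5.972×10²⁴ = 3.986×10¹⁴ m³/s².
r = 6371 + 613.8 = 6984.8 km = 6.9848×10⁶ m.
Circular speed v_c = √(μ/r) = 7554 m/s.
Escape speed v_esc = √(2μ/r) = √2 × v_c = 10680 m/s.
Δv = v_esc − v_c = 3129 m/s = 3.129 km/s.

Δv ≈ 3.13 km/s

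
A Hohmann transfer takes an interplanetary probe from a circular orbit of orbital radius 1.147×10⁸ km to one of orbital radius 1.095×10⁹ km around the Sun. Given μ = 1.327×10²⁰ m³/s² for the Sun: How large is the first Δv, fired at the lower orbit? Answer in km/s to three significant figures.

Δv ≈ 11.8 km/s

r₁ = 1.147×10⁸ km = 1.147×10¹¹ m.
r₂ = 1.095×10⁹ km = 1.095×10¹² m.
Transfer ellipse a_t = (r₁ + r₂)/2 = 6.048×10¹¹ m.
At r₁: circular v_c1 = √(μ/r₁) = 34010 m/s; transfer-perihelion v_p = √[μ(2/r₁ − 1/a_t)] = 45770 m/s.
Δv₁ = v_p − v_c1 = 11750 m/s.
= 11.75 km/s.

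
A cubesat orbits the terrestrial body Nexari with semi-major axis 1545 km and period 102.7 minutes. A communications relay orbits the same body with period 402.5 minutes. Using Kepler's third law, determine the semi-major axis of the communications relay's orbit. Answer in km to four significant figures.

a₂ ≈ 3841 km

Kepler's third law: a³ ∝ T², so a₂ = a₁ (T₂/T₁)^(2/3).
T₂/T₁ = 3.919, (T₂/T₁)^(2/3) = 2.486.
a₂ = 1545 × 2.486 = 3841 km.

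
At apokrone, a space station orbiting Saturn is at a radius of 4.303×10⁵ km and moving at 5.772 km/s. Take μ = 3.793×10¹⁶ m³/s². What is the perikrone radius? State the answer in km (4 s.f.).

r_a = 4.303×10⁸ m.
Specific energy ε = v²/2 − μ/r = -7.149×10⁷ J/kg, so a = −μ/(2ε) = 2.653×10⁸ m.
The apsides satisfy r_p + r_a = 2a, so the perikrone radius is 2a − r_a = 1.003×10⁸ m = 1.0027×10⁵ km.

perikrone radius ≈ 1.003×10⁵ km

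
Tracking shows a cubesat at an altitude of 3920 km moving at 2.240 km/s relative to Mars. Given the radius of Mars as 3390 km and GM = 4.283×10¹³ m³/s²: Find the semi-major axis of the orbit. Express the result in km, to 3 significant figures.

r = 3390 + 3920 = 7310.0 km = 7.310×10⁶ m.
Specific orbital energy ε = v²/2 − μ/r = (2240)²/2 − 4.283×10¹³/7.310×10⁶ = -3.350×10⁶ J/kg.
Since ε = −μ/(2a), a = −μ/(2ε) = 6.392×10⁶ m = 6392.0 km.

a ≈ 6390 km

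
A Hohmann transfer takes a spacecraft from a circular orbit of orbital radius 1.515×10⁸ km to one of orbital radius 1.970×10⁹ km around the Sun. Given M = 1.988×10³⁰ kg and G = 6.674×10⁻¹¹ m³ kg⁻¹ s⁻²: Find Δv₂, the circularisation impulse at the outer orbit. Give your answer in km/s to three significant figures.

μ = GM = 6.674×10⁻¹¹ × 1.988×10³⁰ = 1.327×10²⁰ m³/s².
r₁ = 1.515×10⁸ km = 1.515×10¹¹ m.
r₂ = 1.970×10⁹ km = 1.970×10¹² m.
Transfer ellipse a_t = (r₁ + r₂)/2 = 1.061×10¹² m.
At r₁: circular v_c1 = √(μ/r₁) = 29590 m/s; transfer-perihelion v_p = √[μ(2/r₁ − 1/a_t)] = 40330 m/s.
At r₂: circular v_c2 = √(μ/r₂) = 8207 m/s; transfer-aphelion v_a = √[μ(2/r₂ − 1/a_t)] = 3101 m/s.
Δv₂ = v_c2 − v_a = 5105 m/s.
= 5.105 km/s.

Δv ≈ 5.11 km/s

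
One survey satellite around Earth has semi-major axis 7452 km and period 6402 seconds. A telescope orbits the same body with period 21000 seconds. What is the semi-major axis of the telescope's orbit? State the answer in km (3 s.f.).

a₂ ≈ 16500 km

Kepler's third law: a³ ∝ T², so a₂ = a₁ (T₂/T₁)^(2/3).
T₂/T₁ = 3.280, (T₂/T₁)^(2/3) = 2.208.
a₂ = 7452 × 2.208 = 16450 km.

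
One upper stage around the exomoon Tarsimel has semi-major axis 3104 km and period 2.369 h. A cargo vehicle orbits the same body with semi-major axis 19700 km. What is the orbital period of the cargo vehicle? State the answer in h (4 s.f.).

T₂ ≈ 37.88 h

Kepler's third law: T² ∝ a³, so T₂ = T₁ (a₂/a₁)^(3/2).
a₂/a₁ = 6.347, (a₂/a₁)^(3/2) = 15.99.
T₂ = 2.369 × 15.99 = 37.88 h.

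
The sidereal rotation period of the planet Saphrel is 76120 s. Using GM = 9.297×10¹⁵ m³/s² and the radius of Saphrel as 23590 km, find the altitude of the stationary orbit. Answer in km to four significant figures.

A synchronous orbit has period T, so by Kepler's third law a = (μT²/4π²)^(1/3).
μT²/4π² = 9.297×10¹⁵ × (7.612×10⁴)² / 39.48 = 1.365×10²⁴ m³.
a = 1.109×10⁸ m = 1.1092×10⁵ km.
Altitude h = a − R = 1.1092×10⁵ − 23590 = 87326 km.

h_sync ≈ 87330 km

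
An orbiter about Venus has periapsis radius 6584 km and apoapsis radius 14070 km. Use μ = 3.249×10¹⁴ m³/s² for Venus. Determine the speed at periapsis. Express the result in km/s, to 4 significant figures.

Semi-major axis a = (r_p + r_a)/2 = 10327 km = 1.033×10⁷ m.
Vis-viva: v² = μ(2/r − 1/a) = 3.249×10¹⁴ × (3.038×10⁻⁷ − 9.683×10⁻⁸) = 6.723×10⁷ m²/s².
v = 8200 m/s = 8.200 km/s.

v ≈ 8.200 km/s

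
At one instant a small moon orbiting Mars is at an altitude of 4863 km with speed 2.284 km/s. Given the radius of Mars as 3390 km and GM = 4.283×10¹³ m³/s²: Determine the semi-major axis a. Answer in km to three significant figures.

r = 3390 + 4863 = 8253.0 km = 8.253×10⁶ m.
Specific orbital energy ε = v²/2 − μ/r = (2284)²/2 − 4.283×10¹³/8.253×10⁶ = -2.581×10⁶ J/kg.
Since ε = −μ/(2a), a = −μ/(2ε) = 8.296×10⁶ m = 8296.2 km.

a ≈ 8300 km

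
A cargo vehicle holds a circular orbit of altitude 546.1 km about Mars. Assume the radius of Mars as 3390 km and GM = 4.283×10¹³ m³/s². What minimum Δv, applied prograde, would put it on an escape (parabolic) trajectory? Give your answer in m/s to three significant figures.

r = 3390 + 546.1 = 3936.1 km = 3.9361×10⁶ m.
Circular speed v_c = √(μ/r) = 3299 m/s.
Escape speed v_esc = √(2μ/r) = √2 × v_c = 4665 m/s.
Δv = v_esc − v_c = 1366 m/s.

Δv ≈ 1370 m/s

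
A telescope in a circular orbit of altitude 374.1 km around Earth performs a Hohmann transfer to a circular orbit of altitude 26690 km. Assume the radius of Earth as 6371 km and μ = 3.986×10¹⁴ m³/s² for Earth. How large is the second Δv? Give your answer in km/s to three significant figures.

r₁ = 6371 + 374.1 = 6745.1 km = 6.7451×10⁶ m.
r₂ = 6371 + 26690 = 33061 km = 3.3061×10⁷ m.
Transfer ellipse a_t = (r₁ + r₂)/2 = 1.990×10⁷ m.
At r₁: circular v_c1 = √(μ/r₁) = 7687 m/s; transfer-perigee v_p = √[μ(2/r₁ − 1/a_t)] = 9908 m/s.
At r₂: circular v_c2 = √(μ/r₂) = 3472 m/s; transfer-apogee v_a = √[μ(2/r₂ − 1/a_t)] = 2021 m/s.
Δv₂ = v_c2 − v_a = 1451 m/s.
= 1.451 km/s.

Δv ≈ 1.45 km/s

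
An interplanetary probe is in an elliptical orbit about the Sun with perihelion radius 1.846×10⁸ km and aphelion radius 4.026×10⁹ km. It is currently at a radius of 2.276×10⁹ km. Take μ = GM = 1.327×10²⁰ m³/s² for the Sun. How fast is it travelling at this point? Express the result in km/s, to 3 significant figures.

Semi-major axis a = (r_p + r_a)/2 = 2.1053×10⁹ km = 2.105×10¹² m.
Vis-viva: v² = μ(2/r − 1/a) = 1.327×10²⁰ × (8.787×10⁻¹³ − 4.750×10⁻¹³) = 5.358×10⁷ m²/s².
v = 7320 m/s = 7.320 km/s.

v ≈ 7.32 km/s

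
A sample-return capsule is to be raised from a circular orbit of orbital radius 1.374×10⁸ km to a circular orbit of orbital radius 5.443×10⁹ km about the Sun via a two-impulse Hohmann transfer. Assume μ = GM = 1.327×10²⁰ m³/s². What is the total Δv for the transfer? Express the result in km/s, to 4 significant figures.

Δv_total ≈ 16.17 km/s

r₁ = 1.374×10⁸ km = 1.374×10¹¹ m.
r₂ = 5.443×10⁹ km = 5.443×10¹² m.
Transfer ellipse a_t = (r₁ + r₂)/2 = 2.790×10¹² m.
At r₁: circular v_c1 = √(μ/r₁) = 31080 m/s; transfer-perihelion v_p = √[μ(2/r₁ − 1/a_t)] = 43410 m/s.
Δv₁ = v_p − v_c1 = 12330 m/s.
At r₂: circular v_c2 = √(μ/r₂) = 4938 m/s; transfer-aphelion v_a = √[μ(2/r₂ − 1/a_t)] = 1096 m/s.
Δv₂ = v_c2 − v_a = 3842 m/s.
Total Δv = Δv₁ + Δv₂ = 16170 m/s = 16.17 km/s.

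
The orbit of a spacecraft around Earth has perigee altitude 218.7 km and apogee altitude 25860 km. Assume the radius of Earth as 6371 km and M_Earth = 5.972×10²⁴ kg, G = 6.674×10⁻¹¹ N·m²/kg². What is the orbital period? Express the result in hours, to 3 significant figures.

T ≈ 7.48 hours

μ = GM = 6.674×10⁻¹¹ × 5.972×10²⁴ = 3.986×10¹⁴ m³/s².
r_p = 6371 + 218.7 = 6589.7 km = 6.5897×10⁶ m.
r_a = 6371 + 25860 = 32231 km = 3.2231×10⁷ m.
Semi-major axis a = (r_p + r_a)/2 = (6589.7 + 32231)/2 = 19410 km = 1.941×10⁷ m.
By Kepler's third law T = 2π√(a³/μ) = 2π × 4.283×10³ = 2.691×10⁴ s.
= 7.476 hours.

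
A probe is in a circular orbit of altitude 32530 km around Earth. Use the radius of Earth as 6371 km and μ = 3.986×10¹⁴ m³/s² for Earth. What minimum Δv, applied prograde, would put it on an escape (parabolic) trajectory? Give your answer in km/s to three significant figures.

Δv ≈ 1.33 km/s

r = 6371 + 32530 = 38901 km = 3.8901×10⁷ m.
Circular speed v_c = √(μ/r) = 3201 m/s.
Escape speed v_esc = √(2μ/r) = √2 × v_c = 4527 m/s.
Δv = v_esc − v_c = 1326 m/s = 1.326 km/s.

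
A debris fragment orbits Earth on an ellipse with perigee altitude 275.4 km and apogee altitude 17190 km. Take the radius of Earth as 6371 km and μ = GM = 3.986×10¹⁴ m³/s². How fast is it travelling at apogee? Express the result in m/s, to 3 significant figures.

r_p = 6371 + 275.4 = 6646.4 km = 6.6464×10⁶ m.
r_a = 6371 + 17190 = 23561 km = 2.3561×10⁷ m.
Semi-major axis a = (r_p + r_a)/2 = 15104 km = 1.510×10⁷ m.
Vis-viva: v² = μ(2/r − 1/a) = 3.986×10¹⁴ × (8.489×10⁻⁸ − 6.621×10⁻⁸) = 7.445×10⁶ m²/s².
v = 2728 m/s.

v ≈ 2730 m/s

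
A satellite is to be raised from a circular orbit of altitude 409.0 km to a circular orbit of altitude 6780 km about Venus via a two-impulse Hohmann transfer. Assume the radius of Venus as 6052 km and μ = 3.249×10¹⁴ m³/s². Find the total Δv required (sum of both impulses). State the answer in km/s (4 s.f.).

Δv_total ≈ 2.001 km/s

r₁ = 6052 + 409.0 = 6461.0 km = 6.4610×10⁶ m.
r₂ = 6052 + 6780 = 12832 km = 1.2832×10⁷ m.
Transfer ellipse a_t = (r₁ + r₂)/2 = 9.646×10⁶ m.
At r₁: circular v_c1 = √(μ/r₁) = 7091 m/s; transfer-periapsis v_p = √[μ(2/r₁ − 1/a_t)] = 8179 m/s.
Δv₁ = v_p − v_c1 = 1087 m/s.
At r₂: circular v_c2 = √(μ/r₂) = 5032 m/s; transfer-apoapsis v_a = √[μ(2/r₂ − 1/a_t)] = 4118 m/s.
Δv₂ = v_c2 − v_a = 913.8 m/s.
Total Δv = Δv₁ + Δv₂ = 2001 m/s = 2.001 km/s.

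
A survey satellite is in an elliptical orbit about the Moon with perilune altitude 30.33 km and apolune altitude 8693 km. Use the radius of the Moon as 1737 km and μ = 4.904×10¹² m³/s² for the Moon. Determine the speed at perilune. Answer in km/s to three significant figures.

r_p = 1737 + 30.33 = 1767.3 km = 1.7673×10⁶ m.
r_a = 1737 + 8693 = 10430 km = 1.0430×10⁷ m.
Semi-major axis a = (r_p + r_a)/2 = 6098.7 km = 6.099×10⁶ m.
Vis-viva: v² = μ(2/r − 1/a) = 4.904×10¹² × (1.132×10⁻⁶ − 1.640×10⁻⁷) = 4.746×10⁶ m²/s².
v = 2178 m/s = 2.178 km/s.

v ≈ 2.18 km/s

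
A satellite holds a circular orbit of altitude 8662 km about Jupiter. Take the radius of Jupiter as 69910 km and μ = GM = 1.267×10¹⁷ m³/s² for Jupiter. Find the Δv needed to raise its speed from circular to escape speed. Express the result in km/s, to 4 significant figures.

Δv ≈ 16.63 km/s

r = 69910 + 8662 = 78572 km = 7.8572×10⁷ m.
Circular speed v_c = √(μ/r) = 40160 m/s.
Escape speed v_esc = √(2μ/r) = √2 × v_c = 56790 m/s.
Δv = v_esc − v_c = 16630 m/s = 16.63 km/s.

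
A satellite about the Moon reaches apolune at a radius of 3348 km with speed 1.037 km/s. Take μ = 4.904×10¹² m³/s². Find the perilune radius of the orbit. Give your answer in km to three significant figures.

perilune radius ≈ 1940 km

r_a = 3.348×10⁶ m.
Specific energy ε = v²/2 − μ/r = -9.271×10⁵ J/kg, so a = −μ/(2ε) = 2.645×10⁶ m.
The apsides satisfy r_p + r_a = 2a, so the perilune radius is 2a − r_a = 1.942×10⁶ m = 1941.8 km.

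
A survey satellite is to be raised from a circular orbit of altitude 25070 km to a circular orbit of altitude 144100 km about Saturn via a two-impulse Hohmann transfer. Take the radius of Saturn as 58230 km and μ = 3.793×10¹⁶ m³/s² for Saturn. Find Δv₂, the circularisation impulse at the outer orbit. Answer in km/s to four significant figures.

Δv ≈ 3.235 km/s

r₁ = 58230 + 25070 = 83300 km = 8.3300×10⁷ m.
r₂ = 58230 + 144100 = 202330 km = 2.0233×10⁸ m.
Transfer ellipse a_t = (r₁ + r₂)/2 = 1.428×10⁸ m.
At r₁: circular v_c1 = √(μ/r₁) = 21340 m/s; transfer-perikrone v_p = √[μ(2/r₁ − 1/a_t)] = 25400 m/s.
At r₂: circular v_c2 = √(μ/r₂) = 13690 m/s; transfer-apokrone v_a = √[μ(2/r₂ − 1/a_t)] = 10460 m/s.
Δv₂ = v_c2 − v_a = 3235 m/s.
= 3.235 km/s.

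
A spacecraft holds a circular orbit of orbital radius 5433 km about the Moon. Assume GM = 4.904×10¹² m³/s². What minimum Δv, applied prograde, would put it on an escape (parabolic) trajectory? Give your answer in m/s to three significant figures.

r = 5433 km = 5.433×10⁶ m.
Circular speed v_c = √(μ/r) = 950.1 m/s.
Escape speed v_esc = √(2μ/r) = √2 × v_c = 1344 m/s.
Δv = v_esc − v_c = 393.5 m/s.

Δv ≈ 394 m/s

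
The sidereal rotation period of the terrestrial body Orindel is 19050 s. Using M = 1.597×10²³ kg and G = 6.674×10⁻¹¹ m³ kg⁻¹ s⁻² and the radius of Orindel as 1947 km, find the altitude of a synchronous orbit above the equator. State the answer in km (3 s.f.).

h_sync ≈ 2660 km

μ = GM = 6.674×10⁻¹¹ × 1.597×10²³ = 1.066×10¹³ m³/s².
A synchronous orbit has period T, so by Kepler's third law a = (μT²/4π²)^(1/3).
μT²/4π² = 1.066×10¹³ × (1.905×10⁴)² / 39.48 = 9.798×10¹⁹ m³.
a = 4.610×10⁶ m = 4610.1 km.
Altitude h = a − R = 4610.1 − 1947 = 2663.1 km.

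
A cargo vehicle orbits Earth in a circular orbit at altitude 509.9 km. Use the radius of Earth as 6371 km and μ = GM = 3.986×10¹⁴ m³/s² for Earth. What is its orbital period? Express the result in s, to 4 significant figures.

T ≈ 5680 s

r = 6371 + 509.9 = 6880.9 km = 6.8809×10⁶ m.
Kepler's third law: T = 2π√(r³/μ) = 2π√((6.881×10⁶)³ / 3.986×10¹⁴).
r³/μ = 8.173×10⁵ s², so T = 2π × 9.041×10² = 5.680×10³ s.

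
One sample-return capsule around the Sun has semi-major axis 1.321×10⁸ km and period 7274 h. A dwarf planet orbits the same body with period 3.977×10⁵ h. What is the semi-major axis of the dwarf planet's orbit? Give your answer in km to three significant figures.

Kepler's third law: a³ ∝ T², so a₂ = a₁ (T₂/T₁)^(2/3).
T₂/T₁ = 54.67, (T₂/T₁)^(2/3) = 14.41.
a₂ = 1.321×10⁸ × 14.41 = 1.903×10⁹ km.

a₂ ≈ 1.90×10⁹ km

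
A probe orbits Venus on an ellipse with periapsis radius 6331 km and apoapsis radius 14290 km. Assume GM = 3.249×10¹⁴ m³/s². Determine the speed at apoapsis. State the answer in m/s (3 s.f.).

Semi-major axis a = (r_p + r_a)/2 = 10310 km = 1.031×10⁷ m.
Vis-viva: v² = μ(2/r − 1/a) = 3.249×10¹⁴ × (1.400×10⁻⁷ − 9.699×10⁻⁸) = 1.396×10⁷ m²/s².
v = 3736 m/s.

v ≈ 3740 m/s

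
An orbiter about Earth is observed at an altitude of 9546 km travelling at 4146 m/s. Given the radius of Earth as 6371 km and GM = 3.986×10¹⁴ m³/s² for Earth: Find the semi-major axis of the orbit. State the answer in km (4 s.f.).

r = 6371 + 9546 = 15917 km = 1.592×10⁷ m.
Vis-viva rearranged: 1/a = 2/r − v²/μ = 1.257×10⁻⁷ − 4.312×10⁻⁸ = 8.253×10⁻⁸ m⁻¹.
a = 1.212×10⁷ m = 12117 km.

a ≈ 12120 km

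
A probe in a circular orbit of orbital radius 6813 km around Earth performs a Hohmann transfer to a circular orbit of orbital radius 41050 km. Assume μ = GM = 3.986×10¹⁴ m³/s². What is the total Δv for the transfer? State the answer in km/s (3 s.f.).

Δv_total ≈ 3.82 km/s

r₁ = 6813 km = 6.813×10⁶ m.
r₂ = 41050 km = 4.105×10⁷ m.
Transfer ellipse a_t = (r₁ + r₂)/2 = 2.393×10⁷ m.
At r₁: circular v_c1 = √(μ/r₁) = 7649 m/s; transfer-perigee v_p = √[μ(2/r₁ − 1/a_t)] = 10020 m/s.
Δv₁ = v_p − v_c1 = 2369 m/s.
At r₂: circular v_c2 = √(μ/r₂) = 3116 m/s; transfer-apogee v_a = √[μ(2/r₂ − 1/a_t)] = 1663 m/s.
Δv₂ = v_c2 − v_a = 1453 m/s.
Total Δv = Δv₁ + Δv₂ = 3822 m/s = 3.822 km/s.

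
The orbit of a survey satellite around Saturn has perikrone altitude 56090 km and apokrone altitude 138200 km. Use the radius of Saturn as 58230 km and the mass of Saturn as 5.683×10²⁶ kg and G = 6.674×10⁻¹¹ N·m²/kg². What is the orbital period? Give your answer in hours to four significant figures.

μ = GM = 6.674×10⁻¹¹ × 5.683×10²⁶ = 3.793×10¹⁶ m³/s².
r_p = 58230 + 56090 = 114320 km = 1.1432×10⁸ m.
r_a = 58230 + 138200 = 196430 km = 1.9643×10⁸ m.
Semi-major axis a = (r_p + r_a)/2 = (1.1432×10⁵ + 1.9643×10⁵)/2 = 1.5538×10⁵ km = 1.554×10⁸ m.
By Kepler's third law T = 2π√(a³/μ) = 2π × 9.945×10³ = 6.248×10⁴ s.
= 17.36 hours.

T ≈ 17.36 hours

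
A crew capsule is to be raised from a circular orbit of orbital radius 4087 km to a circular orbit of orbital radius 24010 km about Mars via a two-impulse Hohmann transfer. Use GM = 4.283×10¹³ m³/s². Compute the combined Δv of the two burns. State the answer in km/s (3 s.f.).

Δv_total ≈ 1.61 km/s

r₁ = 4087 km = 4.087×10⁶ m.
r₂ = 24010 km = 2.401×10⁷ m.
Transfer ellipse a_t = (r₁ + r₂)/2 = 1.405×10⁷ m.
At r₁: circular v_c1 = √(μ/r₁) = 3237 m/s; transfer-periapsis v_p = √[μ(2/r₁ − 1/a_t)] = 4232 m/s.
Δv₁ = v_p − v_c1 = 994.9 m/s.
At r₂: circular v_c2 = √(μ/r₂) = 1336 m/s; transfer-apoapsis v_a = √[μ(2/r₂ − 1/a_t)] = 720.4 m/s.
Δv₂ = v_c2 − v_a = 615.2 m/s.
Total Δv = Δv₁ + Δv₂ = 1610 m/s = 1.610 km/s.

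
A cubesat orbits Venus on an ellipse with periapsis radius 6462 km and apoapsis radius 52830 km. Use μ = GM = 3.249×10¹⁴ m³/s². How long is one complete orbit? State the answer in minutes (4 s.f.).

T ≈ 937.8 minutes

Semi-major axis a = (r_p + r_a)/2 = (6462.0 + 52830)/2 = 29646 km = 2.965×10⁷ m.
By Kepler's third law T = 2π√(a³/μ) = 2π × 8.955×10³ = 5.627×10⁴ s.
= 937.8 minutes.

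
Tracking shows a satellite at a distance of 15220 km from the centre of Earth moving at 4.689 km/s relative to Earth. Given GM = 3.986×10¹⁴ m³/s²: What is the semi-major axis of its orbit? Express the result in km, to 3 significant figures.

r = 1.522×10⁷ m.
Specific orbital energy ε = v²/2 − μ/r = (4689)²/2 − 3.986×10¹⁴/1.522×10⁷ = -1.520×10⁷ J/kg.
Since ε = −μ/(2a), a = −μ/(2ε) = 1.312×10⁷ m = 13115 km.

a ≈ 13100 km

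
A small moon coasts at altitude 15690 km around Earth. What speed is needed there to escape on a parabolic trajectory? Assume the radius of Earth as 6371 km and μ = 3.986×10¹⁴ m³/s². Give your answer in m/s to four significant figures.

v_esc ≈ 6011 m/s

r = 6371 + 15690 = 22061 km = 2.2061×10⁷ m.
Escape speed v_esc = √(2μ/r) = √(2 × 3.986×10¹⁴ / 2.206×10⁷) = √(3.614×10⁷) = 6011 m/s.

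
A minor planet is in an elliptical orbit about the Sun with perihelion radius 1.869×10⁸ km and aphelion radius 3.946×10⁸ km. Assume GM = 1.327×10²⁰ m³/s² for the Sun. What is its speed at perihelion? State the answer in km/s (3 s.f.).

Semi-major axis a = (r_p + r_a)/2 = 2.9075×10⁸ km = 2.908×10¹¹ m.
Vis-viva: v² = μ(2/r − 1/a) = 1.327×10²⁰ × (1.070×10⁻¹¹ − 3.439×10⁻¹²) = 9.636×10⁸ m²/s².
v = 31040 m/s = 31.04 km/s.

v ≈ 31.0 km/s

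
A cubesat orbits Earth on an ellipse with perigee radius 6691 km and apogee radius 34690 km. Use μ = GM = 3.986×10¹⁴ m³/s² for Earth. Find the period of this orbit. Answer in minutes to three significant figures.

T ≈ 494 minutes

Semi-major axis a = (r_p + r_a)/2 = (6691.0 + 34690)/2 = 20690 km = 2.069×10⁷ m.
By Kepler's third law T = 2π√(a³/μ) = 2π × 4.714×10³ = 2.962×10⁴ s.
= 493.6 minutes.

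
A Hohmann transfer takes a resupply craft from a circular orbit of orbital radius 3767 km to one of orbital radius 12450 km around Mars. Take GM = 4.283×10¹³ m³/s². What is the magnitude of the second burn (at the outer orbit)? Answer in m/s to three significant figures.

Δv ≈ 591 m/s

r₁ = 3767 km = 3.767×10⁶ m.
r₂ = 12450 km = 1.245×10⁷ m.
Transfer ellipse a_t = (r₁ + r₂)/2 = 8.108×10⁶ m.
At r₁: circular v_c1 = √(μ/r₁) = 3372 m/s; transfer-periapsis v_p = √[μ(2/r₁ − 1/a_t)] = 4178 m/s.
At r₂: circular v_c2 = √(μ/r₂) = 1855 m/s; transfer-apoapsis v_a = √[μ(2/r₂ − 1/a_t)] = 1264 m/s.
Δv₂ = v_c2 − v_a = 590.6 m/s.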